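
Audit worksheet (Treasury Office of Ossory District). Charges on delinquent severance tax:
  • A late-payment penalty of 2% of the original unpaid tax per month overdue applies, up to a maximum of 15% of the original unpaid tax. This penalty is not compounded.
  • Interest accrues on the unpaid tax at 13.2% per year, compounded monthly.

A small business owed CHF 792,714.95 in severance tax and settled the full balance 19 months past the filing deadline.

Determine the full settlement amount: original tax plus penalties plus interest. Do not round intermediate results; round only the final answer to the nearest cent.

CHF 1,094,770.59

Penalty (uncapped): 19 × 2% × CHF 792,714.95 = CHF 301,231.68…; cap = 15% × CHF 792,714.95 = CHF 118,907.24… → penalty = CHF 118,907.24…
Interest (13.2%/yr ÷ 12 = 1.1%/month): CHF 792,714.95 × ((1 + 0.011)^19 − 1) = CHF 183,148.3938…
Total = CHF 792,714.95 + CHF 118,907.2425 + CHF 183,148.3938… = CHF 1,094,770.59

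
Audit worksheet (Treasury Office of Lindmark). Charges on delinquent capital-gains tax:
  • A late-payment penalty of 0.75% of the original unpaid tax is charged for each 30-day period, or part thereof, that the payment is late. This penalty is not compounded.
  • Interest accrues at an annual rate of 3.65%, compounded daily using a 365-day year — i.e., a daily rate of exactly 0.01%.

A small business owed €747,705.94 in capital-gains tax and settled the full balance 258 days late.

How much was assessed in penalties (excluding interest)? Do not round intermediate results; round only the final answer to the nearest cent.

Penalty periods: ⌈258/30⌉ = 9; penalty = 9 × 0.75% × €747,705.94 = €50,470.15…

€50,470.15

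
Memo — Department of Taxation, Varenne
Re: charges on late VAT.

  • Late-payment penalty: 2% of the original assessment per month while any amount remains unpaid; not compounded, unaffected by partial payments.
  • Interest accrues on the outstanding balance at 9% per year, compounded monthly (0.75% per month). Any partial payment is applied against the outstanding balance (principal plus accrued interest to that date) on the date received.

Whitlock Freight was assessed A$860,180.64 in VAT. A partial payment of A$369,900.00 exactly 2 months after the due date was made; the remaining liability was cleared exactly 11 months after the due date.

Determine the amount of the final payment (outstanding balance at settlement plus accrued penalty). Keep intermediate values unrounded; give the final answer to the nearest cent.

A$727,476.70

Balance at month 2: A$860,180.6400 × (1 + 0.0075)^2 = A$873,131.7348…
After A$369,900.00 payment: A$873,131.7348… − A$369,900.00 = A$503,231.7348…
Balance at month 11: A$503,231.7348… × (1 + 0.0075)^9 = A$538,236.9565…
Penalty: 11 × 2% × A$860,180.64 = A$189,239.74…
Final settlement = outstanding balance + penalty = A$538,236.9565… + A$189,239.74… = A$727,476.70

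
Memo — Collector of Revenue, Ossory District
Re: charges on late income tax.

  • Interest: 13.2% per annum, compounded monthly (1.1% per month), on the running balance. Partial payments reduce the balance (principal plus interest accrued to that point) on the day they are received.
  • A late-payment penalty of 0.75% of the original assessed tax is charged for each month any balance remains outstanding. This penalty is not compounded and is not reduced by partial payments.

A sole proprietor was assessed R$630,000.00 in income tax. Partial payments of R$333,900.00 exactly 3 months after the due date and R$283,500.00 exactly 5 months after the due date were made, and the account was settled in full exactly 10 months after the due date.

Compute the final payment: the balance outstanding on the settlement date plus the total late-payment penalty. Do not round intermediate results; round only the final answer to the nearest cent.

R$90,169.14

Balance at month 3: R$630,000.0000 × (1 + 0.011)^3 = R$651,019.5285…
After R$333,900.00 payment: R$651,019.5285… − R$333,900.00 = R$317,119.5285…
Balance at month 5: R$317,119.5285… × (1 + 0.011)^2 = R$324,134.5296…
After R$283,500.00 payment: R$324,134.5296… − R$283,500.00 = R$40,634.5296…
Balance at month 10: R$40,634.5296… × (1 + 0.011)^5 = R$42,919.1404…
Penalty: 10 × 0.75% × R$630,000.00 = R$47,250.00
Final settlement = outstanding balance + penalty = R$42,919.1404… + R$47,250.00 = R$90,169.14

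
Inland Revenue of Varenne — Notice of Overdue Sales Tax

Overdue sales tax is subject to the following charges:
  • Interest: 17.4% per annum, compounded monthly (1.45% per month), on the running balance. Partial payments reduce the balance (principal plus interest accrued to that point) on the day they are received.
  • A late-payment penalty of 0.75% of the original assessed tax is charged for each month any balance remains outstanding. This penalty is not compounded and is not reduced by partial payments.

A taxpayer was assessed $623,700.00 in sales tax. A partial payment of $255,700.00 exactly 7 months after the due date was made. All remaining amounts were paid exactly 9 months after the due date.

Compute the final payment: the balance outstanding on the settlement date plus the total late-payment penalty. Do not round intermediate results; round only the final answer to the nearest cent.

$488,907.57

Balance at month 7: $623,700.0000 × (1 + 0.0145)^7 = $689,826.8648…
After $255,700.00 payment: $689,826.8648… − $255,700.00 = $434,126.8648…
Balance at month 9: $434,126.8648… × (1 + 0.0145)^2 = $446,807.8190…
Penalty: 9 × 0.75% × $623,700.00 = $42,099.75
Final settlement = outstanding balance + penalty = $446,807.8190… + $42,099.75 = $488,907.57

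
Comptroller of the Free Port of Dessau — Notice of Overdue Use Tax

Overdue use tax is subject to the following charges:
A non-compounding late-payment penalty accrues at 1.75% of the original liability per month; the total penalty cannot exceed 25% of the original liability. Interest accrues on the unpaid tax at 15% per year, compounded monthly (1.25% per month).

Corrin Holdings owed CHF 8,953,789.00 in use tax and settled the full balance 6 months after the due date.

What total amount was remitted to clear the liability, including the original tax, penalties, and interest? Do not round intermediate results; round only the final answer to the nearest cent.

Penalty: 6 × 1.75% × CHF 8,953,789.00 = CHF 940,147.85… (below the 25% cap of CHF 2,238,447.25)
Interest: CHF 8,953,789.00 × ((1 + 0.0125)^6 − 1) = CHF 8,953,789.00 × 0.0773832… = CHF 692,872.6708…
Total = CHF 8,953,789.00 + CHF 940,147.8450 + CHF 692,872.6708… = CHF 10,586,809.52

CHF 10,586,809.52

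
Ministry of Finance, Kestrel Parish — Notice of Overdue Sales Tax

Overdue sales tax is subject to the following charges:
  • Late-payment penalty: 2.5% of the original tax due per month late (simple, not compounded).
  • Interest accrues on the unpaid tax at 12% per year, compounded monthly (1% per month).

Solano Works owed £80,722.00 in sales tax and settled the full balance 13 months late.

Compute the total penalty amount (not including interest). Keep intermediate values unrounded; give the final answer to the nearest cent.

£26,234.65

Late-payment penalty: 13 × 2.5% × £80,722.00 = £26,234.65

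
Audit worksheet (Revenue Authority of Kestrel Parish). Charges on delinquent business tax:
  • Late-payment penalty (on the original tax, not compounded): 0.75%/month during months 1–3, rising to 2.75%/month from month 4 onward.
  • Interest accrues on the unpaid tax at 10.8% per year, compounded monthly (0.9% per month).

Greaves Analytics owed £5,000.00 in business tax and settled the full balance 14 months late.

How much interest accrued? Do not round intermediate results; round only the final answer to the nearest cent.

Interest: £5,000.00 × ((1 + 0.009)^14 − 1) = £5,000.00 × 0.1336430… = £668.2152…

£668.22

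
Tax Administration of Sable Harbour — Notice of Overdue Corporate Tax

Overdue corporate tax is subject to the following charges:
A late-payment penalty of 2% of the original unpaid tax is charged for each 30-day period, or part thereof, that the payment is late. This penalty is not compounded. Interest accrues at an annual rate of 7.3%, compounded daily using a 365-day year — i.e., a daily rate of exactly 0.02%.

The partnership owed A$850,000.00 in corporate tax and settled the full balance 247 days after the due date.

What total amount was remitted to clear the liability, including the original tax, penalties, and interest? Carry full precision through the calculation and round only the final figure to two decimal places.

A$1,046,040.03

Penalty periods: ⌈247/30⌉ = 9; penalty = 9 × 2% × A$850,000.00 = A$153,000.00
Interest: A$850,000.00 × ((1 + 0.0002)^247 − 1) = A$850,000.00 × 0.05063533… = A$43,040.0334…
Total = A$850,000.00 + A$153,000.0000 + A$43,040.0334… = A$1,046,040.03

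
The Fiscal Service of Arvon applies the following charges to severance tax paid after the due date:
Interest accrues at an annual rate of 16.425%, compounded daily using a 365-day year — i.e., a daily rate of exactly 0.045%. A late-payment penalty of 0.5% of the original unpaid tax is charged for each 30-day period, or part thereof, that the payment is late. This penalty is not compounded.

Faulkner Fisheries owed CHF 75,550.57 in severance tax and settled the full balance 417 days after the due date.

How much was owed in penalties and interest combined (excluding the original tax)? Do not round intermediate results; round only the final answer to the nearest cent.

Penalty periods: ⌈417/30⌉ = 14; penalty = 14 × 0.5% × CHF 75,550.57 = CHF 5,288.54…
Interest: CHF 75,550.57 × ((1 + 0.00045)^417 − 1) = CHF 75,550.57 × 0.20636028… = CHF 15,590.6366…
Penalties + interest = CHF 5,288.5399 + CHF 15,590.6366… = CHF 20,879.18

CHF 20,879.18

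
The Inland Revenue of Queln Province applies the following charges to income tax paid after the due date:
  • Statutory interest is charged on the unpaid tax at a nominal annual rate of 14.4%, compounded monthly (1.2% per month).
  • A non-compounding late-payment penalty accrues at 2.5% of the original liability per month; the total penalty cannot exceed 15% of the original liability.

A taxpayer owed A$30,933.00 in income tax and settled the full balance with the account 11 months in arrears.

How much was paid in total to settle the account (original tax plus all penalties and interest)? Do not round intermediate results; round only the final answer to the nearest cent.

A$39,910.13

Penalty (uncapped): 11 × 2.5% × A$30,933.00 = A$8,506.58…; cap = 15% × A$30,933.00 = A$4,639.95 → penalty = A$4,639.95
Interest: A$30,933.00 × ((1 + 0.012)^11 − 1) = A$30,933.00 × 0.1402121… = A$4,337.1802…
Total = A$30,933.00 + A$4,639.9500 + A$4,337.1802… = A$39,910.13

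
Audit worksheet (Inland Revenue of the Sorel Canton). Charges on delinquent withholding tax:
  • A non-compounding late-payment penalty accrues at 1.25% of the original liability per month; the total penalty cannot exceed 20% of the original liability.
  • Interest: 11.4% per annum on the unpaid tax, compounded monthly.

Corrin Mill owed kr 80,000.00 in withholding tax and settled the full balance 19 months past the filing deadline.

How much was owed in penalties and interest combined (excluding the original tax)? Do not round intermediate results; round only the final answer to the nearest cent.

kr 31,743.68

Penalty (uncapped): 19 × 1.25% × kr 80,000.00 = kr 19,000.00; cap = 20% × kr 80,000.00 = kr 16,000.00 → penalty = kr 16,000.00
Interest (11.4%/yr ÷ 12 = 0.95%/month): kr 80,000.00 × ((1 + 0.0095)^19 − 1) = kr 15,743.6829…
Penalties + interest = kr 16,000.0000 + kr 15,743.6829… = kr 31,743.68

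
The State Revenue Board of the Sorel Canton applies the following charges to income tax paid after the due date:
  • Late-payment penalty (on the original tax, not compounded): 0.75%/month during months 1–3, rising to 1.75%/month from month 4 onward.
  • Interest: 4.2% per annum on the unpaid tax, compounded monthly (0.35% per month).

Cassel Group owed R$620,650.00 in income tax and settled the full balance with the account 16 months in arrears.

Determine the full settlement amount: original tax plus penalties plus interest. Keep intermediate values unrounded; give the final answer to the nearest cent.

R$811,496.33

Penalty, months 1–3: 3 × 0.75% × R$620,650.00 = R$13,964.63…
Penalty, months 4–16: 13 × 1.75% × R$620,650.00 = R$141,197.88…
Interest: R$620,650.00 × ((1 + 0.0035)^16 − 1) = R$620,650.00 × 0.0574943… = R$35,683.8282…
Total = R$620,650.00 + R$155,162.5000 + R$35,683.8282… = R$811,496.33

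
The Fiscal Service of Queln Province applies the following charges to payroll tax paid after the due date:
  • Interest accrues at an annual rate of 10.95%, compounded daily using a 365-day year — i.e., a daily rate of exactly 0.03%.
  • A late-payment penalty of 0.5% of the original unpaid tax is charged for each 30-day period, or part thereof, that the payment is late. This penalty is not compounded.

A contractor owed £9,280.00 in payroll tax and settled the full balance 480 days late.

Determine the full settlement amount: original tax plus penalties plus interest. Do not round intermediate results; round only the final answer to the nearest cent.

£11,459.49

Penalty periods: ⌈480/30⌉ = 16; penalty = 16 × 0.5% × £9,280.00 = £742.40
Interest: £9,280.00 × ((1 + 0.0003)^480 − 1) = £9,280.00 × 0.15485917… = £1,437.0931…
Total = £9,280.00 + £742.4000 + £1,437.0931… = £11,459.49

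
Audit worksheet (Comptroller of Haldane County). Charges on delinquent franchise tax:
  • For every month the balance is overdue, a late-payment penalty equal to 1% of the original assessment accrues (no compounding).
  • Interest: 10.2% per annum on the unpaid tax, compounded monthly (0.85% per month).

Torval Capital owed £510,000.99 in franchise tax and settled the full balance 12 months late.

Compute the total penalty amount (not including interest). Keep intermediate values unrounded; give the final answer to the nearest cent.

Late-payment penalty = 1% × £510,000.99 × 12 mo = £61,200.12…

£61,200.12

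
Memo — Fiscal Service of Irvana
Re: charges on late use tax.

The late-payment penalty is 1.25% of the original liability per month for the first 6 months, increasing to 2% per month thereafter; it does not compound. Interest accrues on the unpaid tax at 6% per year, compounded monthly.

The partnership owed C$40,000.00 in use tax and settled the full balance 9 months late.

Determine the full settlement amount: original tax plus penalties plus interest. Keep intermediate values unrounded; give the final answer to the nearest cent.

C$47,236.42

Penalty, months 1–6: 6 × 1.25% × C$40,000.00 = C$3,000.00
Penalty, months 7–9: 3 × 2% × C$40,000.00 = C$2,400.00
Interest (6%/yr ÷ 12 = 0.5%/month): C$40,000.00 × ((1 + 0.005)^9 − 1) = C$1,836.4232…
Total = C$40,000.00 + C$5,400.0000 + C$1,836.4232… = C$47,236.42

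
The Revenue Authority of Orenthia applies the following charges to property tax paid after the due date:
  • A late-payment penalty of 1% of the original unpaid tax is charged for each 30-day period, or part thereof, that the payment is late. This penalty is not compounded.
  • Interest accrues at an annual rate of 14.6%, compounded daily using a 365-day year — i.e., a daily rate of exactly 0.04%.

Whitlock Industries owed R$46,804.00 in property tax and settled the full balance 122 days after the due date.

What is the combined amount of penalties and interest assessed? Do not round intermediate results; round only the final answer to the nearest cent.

Penalty periods: ⌈122/30⌉ = 5; penalty = 5 × 1% × R$46,804.00 = R$2,340.20
Interest: R$46,804.00 × ((1 + 0.0004)^122 − 1) = R$46,804.00 × 0.05000008… = R$2,340.2039…
Penalties + interest = R$2,340.2000 + R$2,340.2039… = R$4,680.40

R$4,680.40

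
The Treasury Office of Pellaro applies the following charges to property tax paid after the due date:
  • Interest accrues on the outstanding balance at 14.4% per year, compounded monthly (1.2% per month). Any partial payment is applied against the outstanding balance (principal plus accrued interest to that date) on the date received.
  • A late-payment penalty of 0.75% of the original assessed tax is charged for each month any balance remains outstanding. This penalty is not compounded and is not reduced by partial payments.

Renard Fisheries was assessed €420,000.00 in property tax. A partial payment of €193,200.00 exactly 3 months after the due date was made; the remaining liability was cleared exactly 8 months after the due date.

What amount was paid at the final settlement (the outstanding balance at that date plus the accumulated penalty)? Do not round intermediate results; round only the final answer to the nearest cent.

Balance at month 3: €420,000.0000 × (1 + 0.012)^3 = €435,302.1658…
After €193,200.00 payment: €435,302.1658… − €193,200.00 = €242,102.1658…
Balance at month 8: €242,102.1658… × (1 + 0.012)^5 = €256,981.1315…
Penalty: 8 × 0.75% × €420,000.00 = €25,200.00
Final settlement = outstanding balance + penalty = €256,981.1315… + €25,200.00 = €282,181.13

€282,181.13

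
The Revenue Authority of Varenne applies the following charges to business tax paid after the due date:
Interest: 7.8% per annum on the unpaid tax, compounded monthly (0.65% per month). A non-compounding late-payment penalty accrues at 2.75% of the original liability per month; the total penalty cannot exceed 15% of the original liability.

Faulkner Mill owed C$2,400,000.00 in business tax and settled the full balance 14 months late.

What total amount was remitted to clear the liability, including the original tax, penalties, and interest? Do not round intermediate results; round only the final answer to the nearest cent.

Penalty (uncapped): 14 × 2.75% × C$2,400,000.00 = C$924,000.00; cap = 15% × C$2,400,000.00 = C$360,000.00 → penalty = C$360,000.00
Interest: C$2,400,000.00 × ((1 + 0.0065)^14 − 1) = C$2,400,000.00 × 0.0949465… = C$227,871.6571…
Total = C$2,400,000.00 + C$360,000.0000 + C$227,871.6571… = C$2,987,871.66

C$2,987,871.66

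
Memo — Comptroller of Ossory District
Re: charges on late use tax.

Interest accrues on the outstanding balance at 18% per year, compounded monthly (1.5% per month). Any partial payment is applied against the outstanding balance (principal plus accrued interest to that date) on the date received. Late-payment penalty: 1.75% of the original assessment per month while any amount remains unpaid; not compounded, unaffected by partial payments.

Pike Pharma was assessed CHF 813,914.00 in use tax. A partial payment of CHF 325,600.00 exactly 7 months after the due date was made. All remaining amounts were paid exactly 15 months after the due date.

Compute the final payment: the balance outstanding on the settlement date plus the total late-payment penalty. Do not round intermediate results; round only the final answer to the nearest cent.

CHF 864,447.82

Balance at month 7: CHF 813,914.0000 × (1 + 0.015)^7 = CHF 903,318.3124…
After CHF 325,600.00 payment: CHF 903,318.3124… − CHF 325,600.00 = CHF 577,718.3124…
Balance at month 15: CHF 577,718.3124… × (1 + 0.015)^8 = CHF 650,795.3961…
Penalty: 15 × 1.75% × CHF 813,914.00 = CHF 213,652.43…
Final settlement = outstanding balance + penalty = CHF 650,795.3961… + CHF 213,652.43… = CHF 864,447.82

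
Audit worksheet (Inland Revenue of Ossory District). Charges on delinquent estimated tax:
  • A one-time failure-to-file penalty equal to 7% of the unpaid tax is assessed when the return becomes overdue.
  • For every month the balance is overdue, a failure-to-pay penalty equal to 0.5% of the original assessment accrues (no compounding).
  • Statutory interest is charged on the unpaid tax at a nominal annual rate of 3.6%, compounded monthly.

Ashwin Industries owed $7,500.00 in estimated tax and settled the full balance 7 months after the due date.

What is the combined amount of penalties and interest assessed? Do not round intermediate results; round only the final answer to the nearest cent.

Failure-to-file penalty: 7% × $7,500.00 = $525.00
Failure-to-pay penalty: 7 × 0.5% × $7,500.00 = $262.50
Interest (3.6%/yr ÷ 12 = 0.3%/month): $7,500.00 × ((1 + 0.003)^7 − 1) = $158.9246…
Penalties + interest = $787.5000 + $158.9246… = $946.42

$946.42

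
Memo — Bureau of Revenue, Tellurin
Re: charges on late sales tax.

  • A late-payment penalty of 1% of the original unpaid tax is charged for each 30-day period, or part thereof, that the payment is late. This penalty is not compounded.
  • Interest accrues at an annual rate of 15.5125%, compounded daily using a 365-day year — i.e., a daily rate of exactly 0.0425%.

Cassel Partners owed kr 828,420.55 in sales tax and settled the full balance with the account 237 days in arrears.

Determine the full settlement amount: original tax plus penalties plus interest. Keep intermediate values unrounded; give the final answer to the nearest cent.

kr 982,464.35

Penalty periods: ⌈237/30⌉ = 8; penalty = 8 × 1% × kr 828,420.55 = kr 66,273.64…
Interest: kr 828,420.55 × ((1 + 0.000425)^237 − 1) = kr 828,420.55 × 0.10594879… = kr 87,770.1567…
Total = kr 828,420.55 + kr 66,273.6440 + kr 87,770.1567… = kr 982,464.35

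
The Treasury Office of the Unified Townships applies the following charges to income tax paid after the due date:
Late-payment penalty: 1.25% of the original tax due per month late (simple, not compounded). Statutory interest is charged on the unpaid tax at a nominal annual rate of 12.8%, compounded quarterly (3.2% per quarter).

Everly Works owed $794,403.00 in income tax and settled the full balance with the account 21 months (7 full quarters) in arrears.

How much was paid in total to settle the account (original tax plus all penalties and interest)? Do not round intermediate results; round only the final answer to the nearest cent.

$1,198,903.71

Late-payment penalty = 1.25% × $794,403.00 × 21 mo = $208,530.79…
Interest: $794,403.00 × ((1 + 0.032)^7 − 1) = $794,403.00 × 0.2466883… = $195,969.9195…
Total = $794,403.00 + $208,530.7875 + $195,969.9195… = $1,198,903.71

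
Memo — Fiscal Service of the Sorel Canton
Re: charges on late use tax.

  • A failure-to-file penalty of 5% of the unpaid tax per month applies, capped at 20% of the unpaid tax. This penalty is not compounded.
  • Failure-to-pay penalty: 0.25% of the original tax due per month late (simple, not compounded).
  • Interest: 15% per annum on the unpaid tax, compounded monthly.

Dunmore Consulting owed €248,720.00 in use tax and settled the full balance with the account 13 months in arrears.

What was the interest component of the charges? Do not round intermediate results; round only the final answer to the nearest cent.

Interest (15%/yr ÷ 12 = 1.25%/month): €248,720.00 × ((1 + 0.0125)^13 − 1) = €43,591.6494…

€43,591.65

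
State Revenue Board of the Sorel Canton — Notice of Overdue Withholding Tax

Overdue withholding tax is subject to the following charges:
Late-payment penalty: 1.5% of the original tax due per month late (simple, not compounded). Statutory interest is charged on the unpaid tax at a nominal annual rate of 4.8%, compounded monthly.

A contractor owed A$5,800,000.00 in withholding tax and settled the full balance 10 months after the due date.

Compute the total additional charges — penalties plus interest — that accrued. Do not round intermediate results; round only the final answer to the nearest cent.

A$1,106,220.86

Late-payment penalty: 10 × 1.5% × A$5,800,000.00 = A$870,000.00
Interest (4.8%/yr ÷ 12 = 0.4%/month): A$5,800,000.00 × ((1 + 0.004)^10 − 1) = A$236,220.8573…
Penalties + interest = A$870,000.0000 + A$236,220.8573… = A$1,106,220.86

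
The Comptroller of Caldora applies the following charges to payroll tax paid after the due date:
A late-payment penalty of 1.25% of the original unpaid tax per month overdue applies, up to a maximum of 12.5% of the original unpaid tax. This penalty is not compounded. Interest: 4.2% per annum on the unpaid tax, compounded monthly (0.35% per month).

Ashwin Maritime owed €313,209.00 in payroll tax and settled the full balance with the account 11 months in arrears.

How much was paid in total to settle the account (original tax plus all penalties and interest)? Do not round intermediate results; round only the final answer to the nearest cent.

€364,631.93

Penalty (uncapped): 11 × 1.25% × €313,209.00 = €43,066.24…; cap = 12.5% × €313,209.00 = €39,151.13… → penalty = €39,151.13…
Interest: €313,209.00 × ((1 + 0.0035)^11 − 1) = €313,209.00 × 0.0391809… = €12,271.8024…
Total = €313,209.00 + €39,151.1250 + €12,271.8024… = €364,631.93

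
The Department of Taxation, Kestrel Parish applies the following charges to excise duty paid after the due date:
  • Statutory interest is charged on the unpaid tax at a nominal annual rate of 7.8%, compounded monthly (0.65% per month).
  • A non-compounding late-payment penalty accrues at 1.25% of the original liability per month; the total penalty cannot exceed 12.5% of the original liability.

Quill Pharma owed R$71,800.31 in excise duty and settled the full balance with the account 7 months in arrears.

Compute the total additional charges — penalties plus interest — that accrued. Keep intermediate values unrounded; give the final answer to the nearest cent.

Penalty: 7 × 1.25% × R$71,800.31 = R$6,282.53… (below the 12.5% cap of R$8,975.04…)
Interest: R$71,800.31 × ((1 + 0.0065)^7 − 1) = R$71,800.31 × 0.0463969… = R$3,331.3136…
Penalties + interest = R$6,282.5271… + R$3,331.3136… = R$9,613.84

R$9,613.84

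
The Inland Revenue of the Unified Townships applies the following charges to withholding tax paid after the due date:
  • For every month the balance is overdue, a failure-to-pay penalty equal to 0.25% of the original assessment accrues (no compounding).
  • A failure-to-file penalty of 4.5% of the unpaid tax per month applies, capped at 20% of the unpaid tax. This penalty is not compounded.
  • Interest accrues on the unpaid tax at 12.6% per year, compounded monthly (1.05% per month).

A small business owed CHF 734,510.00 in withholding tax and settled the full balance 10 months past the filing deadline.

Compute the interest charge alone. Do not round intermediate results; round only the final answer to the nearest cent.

Interest: CHF 734,510.00 × ((1 + 0.0105)^10 − 1) = CHF 734,510.00 × 0.1101028… = CHF 80,871.5709…

CHF 80,871.57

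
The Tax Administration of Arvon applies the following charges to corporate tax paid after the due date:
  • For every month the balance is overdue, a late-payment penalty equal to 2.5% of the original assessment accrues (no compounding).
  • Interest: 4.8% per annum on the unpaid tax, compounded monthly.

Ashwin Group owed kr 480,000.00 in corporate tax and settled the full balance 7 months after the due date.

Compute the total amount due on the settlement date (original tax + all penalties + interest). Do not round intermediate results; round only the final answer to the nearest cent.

kr 577,602.36

Late-payment penalty: 7 × 2.5% × kr 480,000.00 = kr 84,000.00
Interest (4.8%/yr ÷ 12 = 0.4%/month): kr 480,000.00 × ((1 + 0.004)^7 − 1) = kr 13,602.3595…
Total = kr 480,000.00 + kr 84,000.0000 + kr 13,602.3595… = kr 577,602.36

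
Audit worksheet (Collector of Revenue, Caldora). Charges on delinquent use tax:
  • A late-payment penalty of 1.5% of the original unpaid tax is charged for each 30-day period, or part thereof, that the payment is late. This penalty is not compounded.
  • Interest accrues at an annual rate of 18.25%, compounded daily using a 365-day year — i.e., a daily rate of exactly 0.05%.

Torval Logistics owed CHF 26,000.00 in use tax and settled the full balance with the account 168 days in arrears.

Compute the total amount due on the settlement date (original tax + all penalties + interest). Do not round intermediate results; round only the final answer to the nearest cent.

CHF 30,617.76

Penalty periods: ⌈168/30⌉ = 6; penalty = 6 × 1.5% × CHF 26,000.00 = CHF 2,340.00
Interest: CHF 26,000.00 × ((1 + 0.0005)^168 − 1) = CHF 26,000.00 × 0.08760606… = CHF 2,277.7576…
Total = CHF 26,000.00 + CHF 2,340.0000 + CHF 2,277.7576… = CHF 30,617.76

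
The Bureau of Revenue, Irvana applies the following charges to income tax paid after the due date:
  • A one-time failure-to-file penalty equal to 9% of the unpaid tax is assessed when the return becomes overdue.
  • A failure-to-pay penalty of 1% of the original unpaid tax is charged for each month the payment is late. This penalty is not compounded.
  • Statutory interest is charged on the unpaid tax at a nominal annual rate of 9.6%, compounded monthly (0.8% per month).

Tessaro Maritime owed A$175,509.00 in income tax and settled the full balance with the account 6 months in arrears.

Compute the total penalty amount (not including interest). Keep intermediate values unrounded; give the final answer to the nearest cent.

A$26,326.35

Failure-to-file penalty: 9% × A$175,509.00 = A$15,795.81
Failure-to-pay penalty = 1% × A$175,509.00 × 6 mo = A$10,530.54
Total penalty = A$15,795.81 + A$10,530.54 = A$26,326.35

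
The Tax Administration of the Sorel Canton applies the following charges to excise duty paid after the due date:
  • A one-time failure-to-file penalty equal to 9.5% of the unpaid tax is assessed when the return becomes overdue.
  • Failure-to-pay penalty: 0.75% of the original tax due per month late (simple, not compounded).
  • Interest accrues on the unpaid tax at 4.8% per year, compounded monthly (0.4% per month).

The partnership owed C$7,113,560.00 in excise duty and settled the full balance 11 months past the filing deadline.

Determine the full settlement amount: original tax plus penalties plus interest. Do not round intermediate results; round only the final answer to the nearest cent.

Failure-to-file penalty: 9.5% × C$7,113,560.00 = C$675,788.20
Failure-to-pay penalty = 0.75% × C$7,113,560.00 × 11 mo = C$586,868.70
Interest: C$7,113,560.00 × ((1 + 0.004)^11 − 1) = C$7,113,560.00 × 0.0448906… = C$319,332.2963…
Total = C$7,113,560.00 + C$1,262,656.9000 + C$319,332.2963… = C$8,695,549.20

C$8,695,549.20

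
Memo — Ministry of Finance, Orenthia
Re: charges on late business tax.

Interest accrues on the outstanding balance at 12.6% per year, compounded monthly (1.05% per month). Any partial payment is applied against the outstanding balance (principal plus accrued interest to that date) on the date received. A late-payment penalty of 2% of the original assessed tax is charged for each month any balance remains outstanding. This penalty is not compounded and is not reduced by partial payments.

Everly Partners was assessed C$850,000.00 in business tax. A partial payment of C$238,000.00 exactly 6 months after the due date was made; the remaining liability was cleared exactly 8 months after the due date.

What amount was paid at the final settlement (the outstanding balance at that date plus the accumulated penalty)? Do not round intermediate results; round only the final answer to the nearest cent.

C$817,055.54

Balance at month 6: C$850,000.0000 × (1 + 0.0105)^6 = C$904,975.5228…
After C$238,000.00 payment: C$904,975.5228… − C$238,000.00 = C$666,975.5228…
Balance at month 8: C$666,975.5228… × (1 + 0.0105)^2 = C$681,055.5428…
Penalty: 8 × 2% × C$850,000.00 = C$136,000.00
Final settlement = outstanding balance + penalty = C$681,055.5428… + C$136,000.00 = C$817,055.54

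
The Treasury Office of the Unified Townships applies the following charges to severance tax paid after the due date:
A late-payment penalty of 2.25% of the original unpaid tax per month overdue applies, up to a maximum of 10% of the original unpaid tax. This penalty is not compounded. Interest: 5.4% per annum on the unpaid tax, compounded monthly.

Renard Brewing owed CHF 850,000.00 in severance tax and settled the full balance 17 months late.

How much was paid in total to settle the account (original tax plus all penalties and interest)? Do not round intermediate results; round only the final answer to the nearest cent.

Penalty (uncapped): 17 × 2.25% × CHF 850,000.00 = CHF 325,125.00; cap = 10% × CHF 850,000.00 = CHF 85,000.00 → penalty = CHF 85,000.00
Interest (5.4%/yr ÷ 12 = 0.45%/month): CHF 850,000.00 × ((1 + 0.0045)^17 − 1) = CHF 67,419.4096…
Total = CHF 850,000.00 + CHF 85,000.0000 + CHF 67,419.4096… = CHF 1,002,419.41

CHF 1,002,419.41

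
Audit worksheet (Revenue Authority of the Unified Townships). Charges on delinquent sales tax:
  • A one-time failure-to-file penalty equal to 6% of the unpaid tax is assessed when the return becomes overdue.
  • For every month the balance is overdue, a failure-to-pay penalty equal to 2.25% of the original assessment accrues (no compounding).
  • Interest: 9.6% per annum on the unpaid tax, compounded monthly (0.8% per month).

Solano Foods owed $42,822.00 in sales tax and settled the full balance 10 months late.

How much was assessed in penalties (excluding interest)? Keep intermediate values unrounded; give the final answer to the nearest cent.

Failure-to-file penalty: 6% × $42,822.00 = $2,569.32
Failure-to-pay penalty: 10 × 2.25% × $42,822.00 = $9,634.95
Total penalty = $2,569.32 + $9,634.95 = $12,204.27

$12,204.27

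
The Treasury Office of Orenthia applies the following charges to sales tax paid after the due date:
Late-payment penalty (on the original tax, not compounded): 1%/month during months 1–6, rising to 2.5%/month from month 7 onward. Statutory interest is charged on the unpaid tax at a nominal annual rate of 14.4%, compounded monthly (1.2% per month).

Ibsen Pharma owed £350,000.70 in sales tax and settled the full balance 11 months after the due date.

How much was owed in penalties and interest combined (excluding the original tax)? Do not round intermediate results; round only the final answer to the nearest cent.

Penalty, months 1–6: 6 × 1% × £350,000.70 = £21,000.04…
Penalty, months 7–11: 5 × 2.5% × £350,000.70 = £43,750.09…
Interest: £350,000.70 × ((1 + 0.012)^11 − 1) = £350,000.70 × 0.1402121… = £49,074.3259…
Penalties + interest = £64,750.1295 + £49,074.3259… = £113,824.46

£113,824.46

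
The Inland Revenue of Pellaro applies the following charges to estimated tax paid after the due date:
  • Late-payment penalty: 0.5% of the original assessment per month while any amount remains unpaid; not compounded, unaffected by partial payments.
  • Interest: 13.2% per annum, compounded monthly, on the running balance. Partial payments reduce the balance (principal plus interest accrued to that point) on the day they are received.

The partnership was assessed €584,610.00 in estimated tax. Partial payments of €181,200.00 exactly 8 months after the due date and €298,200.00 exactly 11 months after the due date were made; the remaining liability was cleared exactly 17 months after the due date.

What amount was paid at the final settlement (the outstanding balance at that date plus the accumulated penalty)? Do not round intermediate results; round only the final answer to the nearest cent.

€235,415.21

Monthly rate = 13.2% ÷ 12 = 1.1%
Balance at month 8: €584,610.0000 × (1 + 0.011)^8 = €638,080.5176…
After €181,200.00 payment: €638,080.5176… − €181,200.00 = €456,880.5176…
Balance at month 11: €456,880.5176… × (1 + 0.011)^3 = €472,124.0304…
After €298,200.00 payment: €472,124.0304… − €298,200.00 = €173,924.0304…
Balance at month 17: €173,924.0304… × (1 + 0.011)^6 = €185,723.3568…
Penalty: 17 × 0.5% × €584,610.00 = €49,691.85
Final settlement = outstanding balance + penalty = €185,723.3568… + €49,691.85 = €235,415.21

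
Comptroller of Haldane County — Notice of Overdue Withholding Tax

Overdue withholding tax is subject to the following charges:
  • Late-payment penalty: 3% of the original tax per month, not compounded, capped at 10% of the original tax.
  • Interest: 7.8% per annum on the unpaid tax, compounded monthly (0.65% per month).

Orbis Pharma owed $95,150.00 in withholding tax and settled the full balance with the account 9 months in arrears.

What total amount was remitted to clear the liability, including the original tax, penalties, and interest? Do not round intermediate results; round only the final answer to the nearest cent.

$110,378.21

Penalty (uncapped): 9 × 3% × $95,150.00 = $25,690.50; cap = 10% × $95,150.00 = $9,515.00 → penalty = $9,515.00
Interest: $95,150.00 × ((1 + 0.0065)^9 − 1) = $95,150.00 × 0.0600443… = $5,713.2147…
Total = $95,150.00 + $9,515.0000 + $5,713.2147… = $110,378.21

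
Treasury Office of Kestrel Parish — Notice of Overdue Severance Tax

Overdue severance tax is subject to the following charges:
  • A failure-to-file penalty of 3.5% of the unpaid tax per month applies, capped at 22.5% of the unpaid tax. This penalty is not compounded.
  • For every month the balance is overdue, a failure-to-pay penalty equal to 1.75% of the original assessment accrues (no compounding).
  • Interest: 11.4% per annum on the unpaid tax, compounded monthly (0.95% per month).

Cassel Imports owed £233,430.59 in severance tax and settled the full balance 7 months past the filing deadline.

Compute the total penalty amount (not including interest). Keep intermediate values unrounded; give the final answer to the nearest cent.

£81,117.13

Failure-to-file: 7 × 3.5% × £233,430.59 = £57,190.49…, capped at 22.5% × £233,430.59 = £52,521.88…
Failure-to-pay penalty = 1.75% × £233,430.59 × 7 mo = £28,595.25…
Total penalty = £52,521.88… + £28,595.25… = £81,117.13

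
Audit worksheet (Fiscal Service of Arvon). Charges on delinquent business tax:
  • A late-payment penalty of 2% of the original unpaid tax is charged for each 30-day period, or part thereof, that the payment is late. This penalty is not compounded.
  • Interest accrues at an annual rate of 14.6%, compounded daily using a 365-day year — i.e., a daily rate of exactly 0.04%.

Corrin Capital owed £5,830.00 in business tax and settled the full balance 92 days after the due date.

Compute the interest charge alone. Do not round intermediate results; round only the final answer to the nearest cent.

£218.50

Interest: £5,830.00 × ((1 + 0.0004)^92 − 1) = £5,830.00 × 0.03747787… = £218.4960…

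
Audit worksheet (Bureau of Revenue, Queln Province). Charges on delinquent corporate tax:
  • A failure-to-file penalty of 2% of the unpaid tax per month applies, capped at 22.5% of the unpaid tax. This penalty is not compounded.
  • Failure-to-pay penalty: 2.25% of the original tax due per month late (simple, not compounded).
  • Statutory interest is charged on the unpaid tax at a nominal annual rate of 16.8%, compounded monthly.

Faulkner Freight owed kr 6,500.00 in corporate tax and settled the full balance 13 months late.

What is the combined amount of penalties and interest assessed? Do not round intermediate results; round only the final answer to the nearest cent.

Failure-to-file: 13 × 2% × kr 6,500.00 = kr 1,690.00, capped at 22.5% × kr 6,500.00 = kr 1,462.50
Failure-to-pay penalty: 13 × 2.25% × kr 6,500.00 = kr 1,901.25
Interest (16.8%/yr ÷ 12 = 1.4%/month): kr 6,500.00 × ((1 + 0.014)^13 − 1) = kr 1,287.6562…
Penalties + interest = kr 3,363.7500 + kr 1,287.6562… = kr 4,651.41

kr 4,651.41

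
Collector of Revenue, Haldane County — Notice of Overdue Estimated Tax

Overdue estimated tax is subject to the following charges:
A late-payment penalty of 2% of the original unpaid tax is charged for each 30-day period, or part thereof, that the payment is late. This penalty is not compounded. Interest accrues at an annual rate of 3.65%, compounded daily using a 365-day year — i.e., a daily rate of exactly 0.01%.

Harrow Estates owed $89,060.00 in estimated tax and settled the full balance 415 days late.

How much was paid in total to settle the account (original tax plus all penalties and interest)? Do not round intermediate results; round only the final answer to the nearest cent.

Penalty periods: ⌈415/30⌉ = 14; penalty = 14 × 2% × $89,060.00 = $24,936.80
Interest: $89,060.00 × ((1 + 0.0001)^415 − 1) = $89,060.00 × 0.04237100… = $3,773.5612…
Total = $89,060.00 + $24,936.8000 + $3,773.5612… = $117,770.36

$117,770.36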